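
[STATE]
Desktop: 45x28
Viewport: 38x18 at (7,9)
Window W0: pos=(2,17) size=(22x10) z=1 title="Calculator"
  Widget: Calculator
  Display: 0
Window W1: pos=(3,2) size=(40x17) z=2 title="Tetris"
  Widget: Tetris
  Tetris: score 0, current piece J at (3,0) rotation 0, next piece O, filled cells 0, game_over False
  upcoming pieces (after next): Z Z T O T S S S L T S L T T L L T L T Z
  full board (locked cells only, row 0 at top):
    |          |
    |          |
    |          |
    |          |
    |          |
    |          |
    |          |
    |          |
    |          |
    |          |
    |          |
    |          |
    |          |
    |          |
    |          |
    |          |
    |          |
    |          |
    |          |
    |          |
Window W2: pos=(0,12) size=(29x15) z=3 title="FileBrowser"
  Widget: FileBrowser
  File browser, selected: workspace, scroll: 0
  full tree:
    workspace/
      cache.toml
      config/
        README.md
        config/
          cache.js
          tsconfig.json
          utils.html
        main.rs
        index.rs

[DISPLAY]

       │                           ┃  
       │                           ┃  
       │Score:                     ┃  
━━━━━━━━━━━━━━━━━━━━━┓             ┃  
rowser               ┃             ┃  
─────────────────────┨             ┃  
workspace/           ┃             ┃  
che.toml             ┃             ┃  
] config/            ┃             ┃  
                     ┃━━━━━━━━━━━━━┛  
                     ┃                
                     ┃                
                     ┃                
                     ┃                
                     ┃                
                     ┃                
                     ┃                
━━━━━━━━━━━━━━━━━━━━━┛                


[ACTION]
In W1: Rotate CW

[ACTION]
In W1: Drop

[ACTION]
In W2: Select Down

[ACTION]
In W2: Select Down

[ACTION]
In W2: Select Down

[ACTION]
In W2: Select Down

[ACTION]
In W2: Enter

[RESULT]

       │                           ┃  
       │                           ┃  
       │Score:                     ┃  
━━━━━━━━━━━━━━━━━━━━━┓             ┃  
rowser               ┃             ┃  
─────────────────────┨             ┃  
workspace/           ┃             ┃  
che.toml             ┃             ┃  
] config/            ┃             ┃  
README.md            ┃━━━━━━━━━━━━━┛  
[+] config/          ┃                
main.rs              ┃                
index.rs             ┃                
                     ┃                
                     ┃                
                     ┃                
                     ┃                
━━━━━━━━━━━━━━━━━━━━━┛                


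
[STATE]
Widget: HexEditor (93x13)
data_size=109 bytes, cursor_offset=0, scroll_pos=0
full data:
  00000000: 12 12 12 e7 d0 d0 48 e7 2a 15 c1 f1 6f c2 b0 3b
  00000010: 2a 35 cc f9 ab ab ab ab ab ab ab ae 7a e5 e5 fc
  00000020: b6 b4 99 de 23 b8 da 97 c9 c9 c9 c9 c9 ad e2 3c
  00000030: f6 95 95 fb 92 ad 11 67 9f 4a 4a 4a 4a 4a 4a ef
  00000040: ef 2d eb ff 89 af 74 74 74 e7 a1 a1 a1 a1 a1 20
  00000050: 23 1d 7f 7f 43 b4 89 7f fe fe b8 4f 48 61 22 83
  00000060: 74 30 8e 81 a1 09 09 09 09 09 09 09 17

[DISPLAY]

00000000  12 12 12 e7 d0 d0 48 e7  2a 15 c1 f1 6f c2 b0 3b  |......H.*...o..;|               
00000010  2a 35 cc f9 ab ab ab ab  ab ab ab ae 7a e5 e5 fc  |*5..........z...|               
00000020  b6 b4 99 de 23 b8 da 97  c9 c9 c9 c9 c9 ad e2 3c  |....#..........<|               
00000030  f6 95 95 fb 92 ad 11 67  9f 4a 4a 4a 4a 4a 4a ef  |.......g.JJJJJJ.|               
00000040  ef 2d eb ff 89 af 74 74  74 e7 a1 a1 a1 a1 a1 20  |.-....ttt...... |               
00000050  23 1d 7f 7f 43 b4 89 7f  fe fe b8 4f 48 61 22 83  |#...C......OHa".|               
00000060  74 30 8e 81 a1 09 09 09  09 09 09 09 17           |t0...........   |               
                                                                                             
                                                                                             
                                                                                             
                                                                                             
                                                                                             
                                                                                             


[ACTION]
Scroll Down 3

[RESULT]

00000030  f6 95 95 fb 92 ad 11 67  9f 4a 4a 4a 4a 4a 4a ef  |.......g.JJJJJJ.|               
00000040  ef 2d eb ff 89 af 74 74  74 e7 a1 a1 a1 a1 a1 20  |.-....ttt...... |               
00000050  23 1d 7f 7f 43 b4 89 7f  fe fe b8 4f 48 61 22 83  |#...C......OHa".|               
00000060  74 30 8e 81 a1 09 09 09  09 09 09 09 17           |t0...........   |               
                                                                                             
                                                                                             
                                                                                             
                                                                                             
                                                                                             
                                                                                             
                                                                                             
                                                                                             
                                                                                             


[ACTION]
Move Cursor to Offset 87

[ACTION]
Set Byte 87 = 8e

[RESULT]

00000030  f6 95 95 fb 92 ad 11 67  9f 4a 4a 4a 4a 4a 4a ef  |.......g.JJJJJJ.|               
00000040  ef 2d eb ff 89 af 74 74  74 e7 a1 a1 a1 a1 a1 20  |.-....ttt...... |               
00000050  23 1d 7f 7f 43 b4 89 8E  fe fe b8 4f 48 61 22 83  |#...C......OHa".|               
00000060  74 30 8e 81 a1 09 09 09  09 09 09 09 17           |t0...........   |               
                                                                                             
                                                                                             
                                                                                             
                                                                                             
                                                                                             
                                                                                             
                                                                                             
                                                                                             
                                                                                             


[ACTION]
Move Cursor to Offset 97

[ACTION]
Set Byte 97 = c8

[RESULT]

00000030  f6 95 95 fb 92 ad 11 67  9f 4a 4a 4a 4a 4a 4a ef  |.......g.JJJJJJ.|               
00000040  ef 2d eb ff 89 af 74 74  74 e7 a1 a1 a1 a1 a1 20  |.-....ttt...... |               
00000050  23 1d 7f 7f 43 b4 89 8e  fe fe b8 4f 48 61 22 83  |#...C......OHa".|               
00000060  74 C8 8e 81 a1 09 09 09  09 09 09 09 17           |t............   |               
                                                                                             
                                                                                             
                                                                                             
                                                                                             
                                                                                             
                                                                                             
                                                                                             
                                                                                             
                                                                                             


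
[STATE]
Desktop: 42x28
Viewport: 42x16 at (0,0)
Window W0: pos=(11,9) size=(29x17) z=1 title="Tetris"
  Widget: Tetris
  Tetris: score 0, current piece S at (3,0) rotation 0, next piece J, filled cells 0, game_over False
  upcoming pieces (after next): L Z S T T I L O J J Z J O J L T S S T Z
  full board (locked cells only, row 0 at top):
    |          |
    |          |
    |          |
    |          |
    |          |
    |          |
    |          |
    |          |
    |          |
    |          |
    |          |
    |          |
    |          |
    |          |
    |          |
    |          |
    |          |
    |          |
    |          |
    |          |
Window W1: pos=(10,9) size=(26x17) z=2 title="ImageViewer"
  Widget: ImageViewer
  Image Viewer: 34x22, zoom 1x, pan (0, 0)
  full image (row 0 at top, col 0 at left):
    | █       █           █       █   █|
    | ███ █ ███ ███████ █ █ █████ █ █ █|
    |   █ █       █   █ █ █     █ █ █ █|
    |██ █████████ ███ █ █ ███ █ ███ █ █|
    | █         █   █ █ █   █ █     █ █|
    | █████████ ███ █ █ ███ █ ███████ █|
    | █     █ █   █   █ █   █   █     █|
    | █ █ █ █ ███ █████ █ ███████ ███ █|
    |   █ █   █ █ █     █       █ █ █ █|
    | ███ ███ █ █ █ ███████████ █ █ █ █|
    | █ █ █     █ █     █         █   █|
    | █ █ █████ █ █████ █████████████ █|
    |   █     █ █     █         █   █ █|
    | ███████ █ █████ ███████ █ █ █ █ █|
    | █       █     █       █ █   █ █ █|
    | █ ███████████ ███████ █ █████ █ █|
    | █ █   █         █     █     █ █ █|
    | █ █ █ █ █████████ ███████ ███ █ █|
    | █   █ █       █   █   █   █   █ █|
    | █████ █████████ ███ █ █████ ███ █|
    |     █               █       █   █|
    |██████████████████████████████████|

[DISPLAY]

                                          
                                          
                                          
                                          
                                          
                                          
                                          
                                          
                                          
          ┏━━━━━━━━━━━━━━━━━━━━━━━━┓━━━┓  
          ┃ ImageViewer            ┃   ┃  
          ┠────────────────────────┨───┨  
          ┃ █       █           █  ┃   ┃  
          ┃ ███ █ ███ ███████ █ █ █┃   ┃  
          ┃   █ █       █   █ █ █  ┃   ┃  
          ┃██ █████████ ███ █ █ ███┃   ┃  


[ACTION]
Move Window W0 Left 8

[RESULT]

                                          
                                          
                                          
                                          
                                          
                                          
                                          
                                          
                                          
   ┏━━━━━━┏━━━━━━━━━━━━━━━━━━━━━━━━┓      
   ┃ Tetri┃ ImageViewer            ┃      
   ┠──────┠────────────────────────┨      
   ┃      ┃ █       █           █  ┃      
   ┃      ┃ ███ █ ███ ███████ █ █ █┃      
   ┃      ┃   █ █       █   █ █ █  ┃      
   ┃      ┃██ █████████ ███ █ █ ███┃      


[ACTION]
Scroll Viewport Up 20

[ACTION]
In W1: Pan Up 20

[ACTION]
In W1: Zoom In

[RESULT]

                                          
                                          
                                          
                                          
                                          
                                          
                                          
                                          
                                          
   ┏━━━━━━┏━━━━━━━━━━━━━━━━━━━━━━━━┓      
   ┃ Tetri┃ ImageViewer            ┃      
   ┠──────┠────────────────────────┨      
   ┃      ┃  ██              ██    ┃      
   ┃      ┃  ██              ██    ┃      
   ┃      ┃  ██████  ██  ██████  ██┃      
   ┃      ┃  ██████  ██  ██████  ██┃      


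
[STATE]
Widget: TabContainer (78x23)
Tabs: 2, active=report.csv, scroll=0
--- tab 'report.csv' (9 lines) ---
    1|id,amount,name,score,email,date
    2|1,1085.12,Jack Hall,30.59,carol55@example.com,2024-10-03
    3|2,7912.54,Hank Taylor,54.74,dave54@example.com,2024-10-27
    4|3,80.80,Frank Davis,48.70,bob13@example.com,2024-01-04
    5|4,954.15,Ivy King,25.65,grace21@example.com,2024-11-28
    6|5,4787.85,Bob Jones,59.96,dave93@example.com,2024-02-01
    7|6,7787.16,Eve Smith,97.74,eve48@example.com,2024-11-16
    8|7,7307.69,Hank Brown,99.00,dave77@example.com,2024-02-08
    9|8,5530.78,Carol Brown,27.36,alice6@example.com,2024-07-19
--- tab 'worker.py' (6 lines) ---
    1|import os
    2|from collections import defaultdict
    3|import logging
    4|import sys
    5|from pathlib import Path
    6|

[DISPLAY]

[report.csv]│ worker.py                                                       
──────────────────────────────────────────────────────────────────────────────
id,amount,name,score,email,date                                               
1,1085.12,Jack Hall,30.59,carol55@example.com,2024-10-03                      
2,7912.54,Hank Taylor,54.74,dave54@example.com,2024-10-27                     
3,80.80,Frank Davis,48.70,bob13@example.com,2024-01-04                        
4,954.15,Ivy King,25.65,grace21@example.com,2024-11-28                        
5,4787.85,Bob Jones,59.96,dave93@example.com,2024-02-01                       
6,7787.16,Eve Smith,97.74,eve48@example.com,2024-11-16                        
7,7307.69,Hank Brown,99.00,dave77@example.com,2024-02-08                      
8,5530.78,Carol Brown,27.36,alice6@example.com,2024-07-19                     
                                                                              
                                                                              
                                                                              
                                                                              
                                                                              
                                                                              
                                                                              
                                                                              
                                                                              
                                                                              
                                                                              
                                                                              


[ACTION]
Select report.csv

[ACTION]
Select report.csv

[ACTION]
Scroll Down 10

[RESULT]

[report.csv]│ worker.py                                                       
──────────────────────────────────────────────────────────────────────────────
8,5530.78,Carol Brown,27.36,alice6@example.com,2024-07-19                     
                                                                              
                                                                              
                                                                              
                                                                              
                                                                              
                                                                              
                                                                              
                                                                              
                                                                              
                                                                              
                                                                              
                                                                              
                                                                              
                                                                              
                                                                              
                                                                              
                                                                              
                                                                              
                                                                              
                                                                              


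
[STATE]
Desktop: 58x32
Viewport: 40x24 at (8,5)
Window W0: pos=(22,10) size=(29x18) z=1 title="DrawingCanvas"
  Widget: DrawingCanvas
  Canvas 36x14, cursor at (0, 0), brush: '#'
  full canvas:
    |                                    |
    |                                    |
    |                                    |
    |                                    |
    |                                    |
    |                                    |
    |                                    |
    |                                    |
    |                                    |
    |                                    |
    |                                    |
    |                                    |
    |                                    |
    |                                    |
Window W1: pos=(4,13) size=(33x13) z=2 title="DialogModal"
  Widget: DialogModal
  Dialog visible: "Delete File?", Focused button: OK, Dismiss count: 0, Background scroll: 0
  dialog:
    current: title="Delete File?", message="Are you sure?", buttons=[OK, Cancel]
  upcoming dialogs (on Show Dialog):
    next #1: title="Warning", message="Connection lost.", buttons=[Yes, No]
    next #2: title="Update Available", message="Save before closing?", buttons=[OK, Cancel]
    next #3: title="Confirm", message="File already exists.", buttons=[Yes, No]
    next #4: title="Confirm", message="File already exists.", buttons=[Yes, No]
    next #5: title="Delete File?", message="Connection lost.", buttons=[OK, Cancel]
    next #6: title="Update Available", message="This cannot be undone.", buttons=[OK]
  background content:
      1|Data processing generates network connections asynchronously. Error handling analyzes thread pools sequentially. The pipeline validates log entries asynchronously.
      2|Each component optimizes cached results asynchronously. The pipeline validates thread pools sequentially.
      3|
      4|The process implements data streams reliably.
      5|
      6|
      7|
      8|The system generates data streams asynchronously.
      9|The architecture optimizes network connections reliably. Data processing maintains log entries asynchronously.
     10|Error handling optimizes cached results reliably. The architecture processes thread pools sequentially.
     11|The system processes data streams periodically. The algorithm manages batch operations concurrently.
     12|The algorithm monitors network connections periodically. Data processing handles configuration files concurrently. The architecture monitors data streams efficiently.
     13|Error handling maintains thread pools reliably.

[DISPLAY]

                                        
                                        
                                        
                                        
                                        
              ┏━━━━━━━━━━━━━━━━━━━━━━━━━
              ┃ DrawingCanvas           
              ┠─────────────────────────
━━━━━━━━━━━━━━━━━━━━━━━━━━━━┓           
alogModal                   ┃           
────────────────────────────┨           
a processing generates netwo┃           
h component optimizes cached┃           
    ┌───────────────┐       ┃           
 pro│  Delete File? │ata str┃           
    │ Are you sure? │       ┃           
    │ [OK]  Cancel  │       ┃           
    └───────────────┘       ┃           
 system generates data strea┃           
 architecture optimizes netw┃           
━━━━━━━━━━━━━━━━━━━━━━━━━━━━┛           
              ┃                         
              ┗━━━━━━━━━━━━━━━━━━━━━━━━━
                                        


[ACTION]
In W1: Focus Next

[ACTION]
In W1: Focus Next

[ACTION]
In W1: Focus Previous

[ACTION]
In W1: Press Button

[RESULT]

                                        
                                        
                                        
                                        
                                        
              ┏━━━━━━━━━━━━━━━━━━━━━━━━━
              ┃ DrawingCanvas           
              ┠─────────────────────────
━━━━━━━━━━━━━━━━━━━━━━━━━━━━┓           
alogModal                   ┃           
────────────────────────────┨           
a processing generates netwo┃           
h component optimizes cached┃           
                            ┃           
 process implements data str┃           
                            ┃           
                            ┃           
                            ┃           
 system generates data strea┃           
 architecture optimizes netw┃           
━━━━━━━━━━━━━━━━━━━━━━━━━━━━┛           
              ┃                         
              ┗━━━━━━━━━━━━━━━━━━━━━━━━━
                                        


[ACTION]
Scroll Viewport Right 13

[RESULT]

                                        
                                        
                                        
                                        
                                        
    ┏━━━━━━━━━━━━━━━━━━━━━━━━━━━┓       
    ┃ DrawingCanvas             ┃       
    ┠───────────────────────────┨       
━━━━━━━━━━━━━━━━━━┓             ┃       
                  ┃             ┃       
──────────────────┨             ┃       
ng generates netwo┃             ┃       
t optimizes cached┃             ┃       
                  ┃             ┃       
mplements data str┃             ┃       
                  ┃             ┃       
                  ┃             ┃       
                  ┃             ┃       
nerates data strea┃             ┃       
ure optimizes netw┃             ┃       
━━━━━━━━━━━━━━━━━━┛             ┃       
    ┃                           ┃       
    ┗━━━━━━━━━━━━━━━━━━━━━━━━━━━┛       
                                        


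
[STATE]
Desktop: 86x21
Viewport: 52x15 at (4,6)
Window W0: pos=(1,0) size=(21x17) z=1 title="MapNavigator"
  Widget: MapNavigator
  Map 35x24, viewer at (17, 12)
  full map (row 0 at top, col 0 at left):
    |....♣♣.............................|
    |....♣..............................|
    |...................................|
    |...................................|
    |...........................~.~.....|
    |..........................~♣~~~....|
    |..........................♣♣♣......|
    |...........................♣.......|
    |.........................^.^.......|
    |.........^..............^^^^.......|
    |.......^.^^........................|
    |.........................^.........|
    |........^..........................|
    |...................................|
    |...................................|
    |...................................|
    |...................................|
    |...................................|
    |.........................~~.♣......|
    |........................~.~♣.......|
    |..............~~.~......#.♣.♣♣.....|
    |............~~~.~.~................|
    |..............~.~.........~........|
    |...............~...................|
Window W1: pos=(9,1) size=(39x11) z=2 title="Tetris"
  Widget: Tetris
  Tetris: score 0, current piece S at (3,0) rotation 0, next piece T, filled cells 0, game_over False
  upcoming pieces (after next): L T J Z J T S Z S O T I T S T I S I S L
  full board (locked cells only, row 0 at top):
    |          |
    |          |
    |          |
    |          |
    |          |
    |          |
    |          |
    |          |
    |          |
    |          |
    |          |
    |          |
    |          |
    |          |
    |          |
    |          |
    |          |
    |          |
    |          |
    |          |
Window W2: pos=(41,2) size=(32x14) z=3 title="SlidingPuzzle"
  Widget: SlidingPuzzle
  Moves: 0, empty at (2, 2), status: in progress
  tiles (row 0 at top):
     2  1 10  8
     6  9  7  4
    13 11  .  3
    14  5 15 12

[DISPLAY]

.....┃          │▒▒▒                 ┃│  2 │  1 │ 10
^....┃          │                    ┃├────┼────┼───
.....┃          │                    ┃│  6 │  9 │  7
.....┃          │                    ┃├────┼────┼───
.....┃          │Score:              ┃│ 13 │ 11 │   
.....┗━━━━━━━━━━━━━━━━━━━━━━━━━━━━━━━┃├────┼────┼───
.................┃                   ┃│ 14 │  5 │ 15
.................┃                   ┃└────┴────┴───
.................┃                   ┃Moves: 0      
...............~~┃                   ┗━━━━━━━━━━━━━━
━━━━━━━━━━━━━━━━━┛                                  
                                                    
                                                    
                                                    
                                                    


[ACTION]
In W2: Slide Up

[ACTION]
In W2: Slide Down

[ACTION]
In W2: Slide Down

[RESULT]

.....┃          │▒▒▒                 ┃│  2 │  1 │ 10
^....┃          │                    ┃├────┼────┼───
.....┃          │                    ┃│  6 │  9 │   
.....┃          │                    ┃├────┼────┼───
.....┃          │Score:              ┃│ 13 │ 11 │  7
.....┗━━━━━━━━━━━━━━━━━━━━━━━━━━━━━━━┃├────┼────┼───
.................┃                   ┃│ 14 │  5 │ 15
.................┃                   ┃└────┴────┴───
.................┃                   ┃Moves: 3      
...............~~┃                   ┗━━━━━━━━━━━━━━
━━━━━━━━━━━━━━━━━┛                                  
                                                    
                                                    
                                                    
                                                    


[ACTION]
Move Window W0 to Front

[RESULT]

..............^^^┃▒▒                 ┃│  2 │  1 │ 10
^................┃                   ┃├────┼────┼───
...............^.┃                   ┃│  6 │  9 │   
.......@.........┃                   ┃├────┼────┼───
.................┃core:              ┃│ 13 │ 11 │  7
.................┃━━━━━━━━━━━━━━━━━━━┃├────┼────┼───
.................┃                   ┃│ 14 │  5 │ 15
.................┃                   ┃└────┴────┴───
.................┃                   ┃Moves: 3      
...............~~┃                   ┗━━━━━━━━━━━━━━
━━━━━━━━━━━━━━━━━┛                                  
                                                    
                                                    
                                                    
                                                    


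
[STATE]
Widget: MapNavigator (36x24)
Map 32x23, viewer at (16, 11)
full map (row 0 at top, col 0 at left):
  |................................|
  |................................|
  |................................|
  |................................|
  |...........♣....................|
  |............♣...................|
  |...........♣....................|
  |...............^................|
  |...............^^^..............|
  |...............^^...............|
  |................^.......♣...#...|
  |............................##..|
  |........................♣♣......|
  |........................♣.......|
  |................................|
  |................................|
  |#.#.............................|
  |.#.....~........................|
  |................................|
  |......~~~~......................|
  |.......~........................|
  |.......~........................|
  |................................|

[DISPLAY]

                                    
  ................................  
  ................................  
  ................................  
  ................................  
  ...........♣....................  
  ............♣...................  
  ...........♣....................  
  ...............^................  
  ...............^^^..............  
  ...............^^...............  
  ................^.......♣...#...  
  ................@...........##..  
  ........................♣♣......  
  ........................♣.......  
  ................................  
  ................................  
  #.#.............................  
  .#.....~........................  
  ................................  
  ......~~~~......................  
  .......~........................  
  .......~........................  
  ................................  


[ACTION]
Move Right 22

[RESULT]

                                    
...................                 
...................                 
...................                 
...................                 
...................                 
...................                 
...................                 
..^................                 
..^^^..............                 
..^^...............                 
...^.......♣...#...                 
...............##.@                 
...........♣♣......                 
...........♣.......                 
...................                 
...................                 
...................                 
...................                 
...................                 
...................                 
...................                 
...................                 
...................                 


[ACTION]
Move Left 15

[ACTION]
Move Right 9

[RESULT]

                                    
.........................           
.........................           
.........................           
.........................           
....♣....................           
.....♣...................           
....♣....................           
........^................           
........^^^..............           
........^^...............           
.........^.......♣...#...           
..................@..##..           
.................♣♣......           
.................♣.......           
.........................           
.........................           
.........................           
~........................           
.........................           
~~~......................           
~........................           
~........................           
.........................           


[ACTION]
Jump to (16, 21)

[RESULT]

  ...............^^...............  
  ................^.......♣...#...  
  ............................##..  
  ........................♣♣......  
  ........................♣.......  
  ................................  
  ................................  
  #.#.............................  
  .#.....~........................  
  ................................  
  ......~~~~......................  
  .......~........................  
  .......~........@...............  
  ................................  
                                    
                                    
                                    
                                    
                                    
                                    
                                    
                                    
                                    
                                    


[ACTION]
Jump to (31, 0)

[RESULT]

                                    
                                    
                                    
                                    
                                    
                                    
                                    
                                    
                                    
                                    
                                    
                                    
..................@                 
...................                 
...................                 
...................                 
...................                 
...................                 
...................                 
..^................                 
..^^^..............                 
..^^...............                 
...^.......♣...#...                 
...............##..                 


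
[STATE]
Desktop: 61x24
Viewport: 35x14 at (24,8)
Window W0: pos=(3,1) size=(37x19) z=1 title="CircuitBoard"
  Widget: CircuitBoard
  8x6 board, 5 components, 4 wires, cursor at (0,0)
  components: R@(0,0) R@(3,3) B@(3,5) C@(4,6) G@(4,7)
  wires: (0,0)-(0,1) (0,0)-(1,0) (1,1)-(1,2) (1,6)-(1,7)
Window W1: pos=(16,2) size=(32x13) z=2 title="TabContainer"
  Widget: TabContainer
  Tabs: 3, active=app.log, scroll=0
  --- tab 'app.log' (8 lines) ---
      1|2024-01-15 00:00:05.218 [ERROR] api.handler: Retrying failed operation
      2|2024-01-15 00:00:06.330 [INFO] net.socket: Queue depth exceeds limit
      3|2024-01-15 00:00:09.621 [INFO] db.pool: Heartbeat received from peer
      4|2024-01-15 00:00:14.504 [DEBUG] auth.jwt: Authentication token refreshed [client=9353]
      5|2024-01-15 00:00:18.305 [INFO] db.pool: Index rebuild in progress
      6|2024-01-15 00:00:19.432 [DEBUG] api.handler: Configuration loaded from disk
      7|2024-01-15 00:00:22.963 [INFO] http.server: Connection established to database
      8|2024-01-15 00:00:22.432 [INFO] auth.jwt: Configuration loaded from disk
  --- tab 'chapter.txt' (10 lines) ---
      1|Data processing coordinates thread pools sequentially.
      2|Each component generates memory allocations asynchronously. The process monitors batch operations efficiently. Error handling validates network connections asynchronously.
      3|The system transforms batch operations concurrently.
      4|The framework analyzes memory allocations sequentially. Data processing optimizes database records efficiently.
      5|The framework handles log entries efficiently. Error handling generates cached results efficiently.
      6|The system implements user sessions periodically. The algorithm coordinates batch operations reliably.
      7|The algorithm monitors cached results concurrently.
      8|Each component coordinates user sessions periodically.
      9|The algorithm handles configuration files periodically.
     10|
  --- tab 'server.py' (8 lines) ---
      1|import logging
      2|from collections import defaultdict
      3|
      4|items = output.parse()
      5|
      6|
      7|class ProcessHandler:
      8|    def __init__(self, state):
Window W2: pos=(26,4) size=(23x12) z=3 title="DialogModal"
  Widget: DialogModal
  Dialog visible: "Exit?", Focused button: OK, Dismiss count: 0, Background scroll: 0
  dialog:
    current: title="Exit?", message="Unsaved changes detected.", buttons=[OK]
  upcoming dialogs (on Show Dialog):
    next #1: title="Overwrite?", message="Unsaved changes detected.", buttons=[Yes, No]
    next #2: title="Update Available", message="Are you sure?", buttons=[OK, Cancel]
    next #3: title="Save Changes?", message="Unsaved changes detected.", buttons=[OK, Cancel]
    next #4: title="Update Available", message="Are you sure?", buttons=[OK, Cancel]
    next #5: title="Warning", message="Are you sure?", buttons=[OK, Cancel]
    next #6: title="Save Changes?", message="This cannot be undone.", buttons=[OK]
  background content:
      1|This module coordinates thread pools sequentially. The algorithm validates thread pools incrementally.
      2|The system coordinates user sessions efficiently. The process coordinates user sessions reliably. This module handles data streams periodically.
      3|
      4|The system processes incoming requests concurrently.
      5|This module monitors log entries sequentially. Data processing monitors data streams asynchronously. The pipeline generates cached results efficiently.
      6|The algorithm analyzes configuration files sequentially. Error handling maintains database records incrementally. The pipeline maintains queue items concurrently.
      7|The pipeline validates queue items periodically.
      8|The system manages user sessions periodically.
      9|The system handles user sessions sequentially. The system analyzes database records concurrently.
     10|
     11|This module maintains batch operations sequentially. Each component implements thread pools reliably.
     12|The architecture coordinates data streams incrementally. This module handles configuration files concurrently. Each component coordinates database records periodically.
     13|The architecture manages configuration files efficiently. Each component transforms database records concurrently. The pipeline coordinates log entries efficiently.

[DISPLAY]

-1┃Th┌───────────────┐te┃          
-1┃  │     Exit?     │  ┃          
-1┃Th│Unsaved changes│s ┃          
-1┃Th│      [OK]     │s ┃          
-1┃Th└───────────────┘ze┃          
-1┃The pipeline validate┃          
━━┃The system manages us┃          
  ┗━━━━━━━━━━━━━━━━━━━━━┛          
               ┃                   
               ┃                   
               ┃                   
━━━━━━━━━━━━━━━┛                   
                                   
                                   


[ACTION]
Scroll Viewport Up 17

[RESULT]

                                   
━━━━━━━━━━━━━━━┓                   
━━━━━━━━━━━━━━━━━━━━━━━┓           
tainer                 ┃           
──┏━━━━━━━━━━━━━━━━━━━━━┓          
g]┃ DialogModal         ┃          
──┠─────────────────────┨          
-1┃This module coordinat┃          
-1┃Th┌───────────────┐te┃          
-1┃  │     Exit?     │  ┃          
-1┃Th│Unsaved changes│s ┃          
-1┃Th│      [OK]     │s ┃          
-1┃Th└───────────────┘ze┃          
-1┃The pipeline validate┃          


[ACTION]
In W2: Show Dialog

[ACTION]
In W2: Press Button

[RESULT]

                                   
━━━━━━━━━━━━━━━┓                   
━━━━━━━━━━━━━━━━━━━━━━━┓           
tainer                 ┃           
──┏━━━━━━━━━━━━━━━━━━━━━┓          
g]┃ DialogModal         ┃          
──┠─────────────────────┨          
-1┃This module coordinat┃          
-1┃The system coordinate┃          
-1┃                     ┃          
-1┃The system processes ┃          
-1┃This module monitors ┃          
-1┃The algorithm analyze┃          
-1┃The pipeline validate┃          


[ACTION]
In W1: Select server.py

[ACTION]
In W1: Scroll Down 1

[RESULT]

                                   
━━━━━━━━━━━━━━━┓                   
━━━━━━━━━━━━━━━━━━━━━━━┓           
tainer                 ┃           
──┏━━━━━━━━━━━━━━━━━━━━━┓          
g ┃ DialogModal         ┃          
──┠─────────────────────┨          
ll┃This module coordinat┃          
  ┃The system coordinate┃          
 o┃                     ┃          
  ┃The system processes ┃          
  ┃This module monitors ┃          
ro┃The algorithm analyze┃          
 _┃The pipeline validate┃          
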